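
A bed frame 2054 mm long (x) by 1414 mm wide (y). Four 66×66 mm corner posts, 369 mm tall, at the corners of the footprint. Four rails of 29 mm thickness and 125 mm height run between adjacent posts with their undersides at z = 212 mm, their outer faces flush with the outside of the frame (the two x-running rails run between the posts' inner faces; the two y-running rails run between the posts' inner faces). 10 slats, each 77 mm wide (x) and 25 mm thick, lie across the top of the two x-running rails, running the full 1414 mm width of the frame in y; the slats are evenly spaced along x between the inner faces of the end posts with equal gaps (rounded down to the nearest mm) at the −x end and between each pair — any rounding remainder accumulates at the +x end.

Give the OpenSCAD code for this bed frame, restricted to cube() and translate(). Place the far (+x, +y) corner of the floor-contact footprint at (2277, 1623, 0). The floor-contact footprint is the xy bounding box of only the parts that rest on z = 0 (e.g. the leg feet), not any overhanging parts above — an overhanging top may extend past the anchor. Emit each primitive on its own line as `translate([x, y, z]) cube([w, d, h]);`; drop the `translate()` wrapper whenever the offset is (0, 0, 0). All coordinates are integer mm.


// slat z = rail_z + rail_h = 212 + 125 = 337
// slat gap = ⌊(1922 − 10·77) / 11⌋ = 104
translate([223, 209, 0]) cube([66, 66, 369]);
translate([223, 1557, 0]) cube([66, 66, 369]);
translate([2211, 209, 0]) cube([66, 66, 369]);
translate([2211, 1557, 0]) cube([66, 66, 369]);
translate([289, 209, 212]) cube([1922, 29, 125]);
translate([289, 1594, 212]) cube([1922, 29, 125]);
translate([223, 275, 212]) cube([29, 1282, 125]);
translate([2248, 275, 212]) cube([29, 1282, 125]);
translate([393, 209, 337]) cube([77, 1414, 25]);
translate([574, 209, 337]) cube([77, 1414, 25]);
translate([755, 209, 337]) cube([77, 1414, 25]);
translate([936, 209, 337]) cube([77, 1414, 25]);
translate([1117, 209, 337]) cube([77, 1414, 25]);
translate([1298, 209, 337]) cube([77, 1414, 25]);
translate([1479, 209, 337]) cube([77, 1414, 25]);
translate([1660, 209, 337]) cube([77, 1414, 25]);
translate([1841, 209, 337]) cube([77, 1414, 25]);
translate([2022, 209, 337]) cube([77, 1414, 25]);


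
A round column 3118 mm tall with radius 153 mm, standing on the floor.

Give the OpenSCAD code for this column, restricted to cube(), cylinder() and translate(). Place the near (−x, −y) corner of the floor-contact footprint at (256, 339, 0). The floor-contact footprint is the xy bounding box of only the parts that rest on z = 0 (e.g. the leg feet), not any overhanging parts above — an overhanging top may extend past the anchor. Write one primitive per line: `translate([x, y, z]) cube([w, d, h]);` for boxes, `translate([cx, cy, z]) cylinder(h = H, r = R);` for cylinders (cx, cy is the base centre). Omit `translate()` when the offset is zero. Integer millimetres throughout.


translate([409, 492, 0]) cylinder(h = 3118, r = 153);


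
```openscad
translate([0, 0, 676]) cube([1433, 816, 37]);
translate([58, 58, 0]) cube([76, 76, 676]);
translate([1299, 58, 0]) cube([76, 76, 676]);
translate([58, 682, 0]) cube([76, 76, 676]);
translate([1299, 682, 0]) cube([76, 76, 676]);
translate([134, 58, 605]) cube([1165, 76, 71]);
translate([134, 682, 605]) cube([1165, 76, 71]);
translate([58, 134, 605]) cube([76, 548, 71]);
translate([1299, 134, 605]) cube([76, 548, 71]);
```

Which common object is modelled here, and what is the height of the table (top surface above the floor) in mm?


A table. The table height is 713 mm.

A 1433×816×37 slab sits at z = 676 on four 76 mm square posts — a table. The top surface is at 676 + 37 = 713 mm.


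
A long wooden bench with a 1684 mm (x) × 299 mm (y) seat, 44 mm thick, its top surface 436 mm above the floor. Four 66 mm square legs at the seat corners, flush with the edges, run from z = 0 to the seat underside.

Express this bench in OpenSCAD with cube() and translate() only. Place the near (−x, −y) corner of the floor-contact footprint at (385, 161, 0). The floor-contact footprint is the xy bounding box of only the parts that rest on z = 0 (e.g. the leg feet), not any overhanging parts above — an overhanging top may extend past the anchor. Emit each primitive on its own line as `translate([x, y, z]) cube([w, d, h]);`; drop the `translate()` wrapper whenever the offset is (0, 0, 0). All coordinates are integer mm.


// leg_h = 436 − 44 = 392
translate([385, 161, 392]) cube([1684, 299, 44]);
translate([385, 161, 0]) cube([66, 66, 392]);
translate([385, 394, 0]) cube([66, 66, 392]);
translate([2003, 161, 0]) cube([66, 66, 392]);
translate([2003, 394, 0]) cube([66, 66, 392]);


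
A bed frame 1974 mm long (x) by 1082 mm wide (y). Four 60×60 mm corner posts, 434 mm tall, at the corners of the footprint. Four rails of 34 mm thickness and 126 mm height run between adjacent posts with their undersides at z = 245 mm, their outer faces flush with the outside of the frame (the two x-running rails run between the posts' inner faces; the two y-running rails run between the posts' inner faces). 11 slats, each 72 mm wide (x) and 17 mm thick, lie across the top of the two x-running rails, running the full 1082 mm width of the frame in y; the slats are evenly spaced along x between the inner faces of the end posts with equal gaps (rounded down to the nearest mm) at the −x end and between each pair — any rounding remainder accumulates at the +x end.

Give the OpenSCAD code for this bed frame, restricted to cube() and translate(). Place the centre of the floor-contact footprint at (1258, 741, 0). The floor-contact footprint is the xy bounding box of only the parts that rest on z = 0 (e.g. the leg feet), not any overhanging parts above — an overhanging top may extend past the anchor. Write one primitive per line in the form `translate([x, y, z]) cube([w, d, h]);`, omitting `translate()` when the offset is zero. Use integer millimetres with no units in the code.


// slat z = rail_z + rail_h = 245 + 126 = 371
// slat gap = ⌊(1854 − 11·72) / 12⌋ = 88
translate([271, 200, 0]) cube([60, 60, 434]);
translate([271, 1222, 0]) cube([60, 60, 434]);
translate([2185, 200, 0]) cube([60, 60, 434]);
translate([2185, 1222, 0]) cube([60, 60, 434]);
translate([331, 200, 245]) cube([1854, 34, 126]);
translate([331, 1248, 245]) cube([1854, 34, 126]);
translate([271, 260, 245]) cube([34, 962, 126]);
translate([2211, 260, 245]) cube([34, 962, 126]);
translate([419, 200, 371]) cube([72, 1082, 17]);
translate([579, 200, 371]) cube([72, 1082, 17]);
translate([739, 200, 371]) cube([72, 1082, 17]);
translate([899, 200, 371]) cube([72, 1082, 17]);
translate([1059, 200, 371]) cube([72, 1082, 17]);
translate([1219, 200, 371]) cube([72, 1082, 17]);
translate([1379, 200, 371]) cube([72, 1082, 17]);
translate([1539, 200, 371]) cube([72, 1082, 17]);
translate([1699, 200, 371]) cube([72, 1082, 17]);
translate([1859, 200, 371]) cube([72, 1082, 17]);
translate([2019, 200, 371]) cube([72, 1082, 17]);


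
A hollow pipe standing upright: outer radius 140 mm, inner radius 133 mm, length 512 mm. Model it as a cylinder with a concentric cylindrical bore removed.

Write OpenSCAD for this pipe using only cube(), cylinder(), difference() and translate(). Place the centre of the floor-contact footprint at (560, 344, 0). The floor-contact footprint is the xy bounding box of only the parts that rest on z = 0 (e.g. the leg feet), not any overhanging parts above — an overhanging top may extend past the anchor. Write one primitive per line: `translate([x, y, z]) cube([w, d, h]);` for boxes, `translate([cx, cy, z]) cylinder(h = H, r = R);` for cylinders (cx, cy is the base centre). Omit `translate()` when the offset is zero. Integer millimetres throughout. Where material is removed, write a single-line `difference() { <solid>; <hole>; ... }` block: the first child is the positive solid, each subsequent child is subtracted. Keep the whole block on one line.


difference() { translate([560, 344, 0]) cylinder(h = 512, r = 140); translate([560, 344, 0]) cylinder(h = 512, r = 133); }


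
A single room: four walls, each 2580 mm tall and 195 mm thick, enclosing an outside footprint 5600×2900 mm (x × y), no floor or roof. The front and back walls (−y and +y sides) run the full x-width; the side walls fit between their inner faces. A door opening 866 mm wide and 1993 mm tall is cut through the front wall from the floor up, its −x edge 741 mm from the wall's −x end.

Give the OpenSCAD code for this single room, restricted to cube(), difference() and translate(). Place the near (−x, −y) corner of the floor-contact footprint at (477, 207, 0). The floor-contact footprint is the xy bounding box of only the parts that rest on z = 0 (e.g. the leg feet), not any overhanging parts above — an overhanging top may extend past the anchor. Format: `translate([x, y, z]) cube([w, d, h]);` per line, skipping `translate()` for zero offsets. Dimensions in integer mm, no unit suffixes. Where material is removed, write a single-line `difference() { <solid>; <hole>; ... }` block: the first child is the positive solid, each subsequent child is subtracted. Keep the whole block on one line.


difference() { translate([477, 207, 0]) cube([5600, 195, 2580]); translate([1218, 207, 0]) cube([866, 195, 1993]); }
translate([477, 2912, 0]) cube([5600, 195, 2580]);
translate([477, 402, 0]) cube([195, 2510, 2580]);
translate([5882, 402, 0]) cube([195, 2510, 2580]);


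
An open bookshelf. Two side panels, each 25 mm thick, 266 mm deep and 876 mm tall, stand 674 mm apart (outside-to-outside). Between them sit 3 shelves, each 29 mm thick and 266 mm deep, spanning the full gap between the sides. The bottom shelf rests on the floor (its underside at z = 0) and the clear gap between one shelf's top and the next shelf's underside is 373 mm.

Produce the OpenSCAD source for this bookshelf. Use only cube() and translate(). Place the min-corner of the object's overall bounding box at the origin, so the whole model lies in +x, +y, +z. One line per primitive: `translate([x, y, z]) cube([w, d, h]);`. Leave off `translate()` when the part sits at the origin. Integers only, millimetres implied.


cube([25, 266, 876]);
translate([649, 0, 0]) cube([25, 266, 876]);
translate([25, 0, 0]) cube([624, 266, 29]);
translate([25, 0, 402]) cube([624, 266, 29]);
translate([25, 0, 804]) cube([624, 266, 29]);


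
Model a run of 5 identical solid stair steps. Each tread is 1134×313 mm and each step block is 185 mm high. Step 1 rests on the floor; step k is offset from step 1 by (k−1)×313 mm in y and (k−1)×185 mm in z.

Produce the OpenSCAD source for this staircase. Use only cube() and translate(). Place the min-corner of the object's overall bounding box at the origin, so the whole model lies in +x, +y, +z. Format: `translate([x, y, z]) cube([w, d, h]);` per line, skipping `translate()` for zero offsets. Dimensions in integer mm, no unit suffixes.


cube([1134, 313, 185]);
translate([0, 313, 185]) cube([1134, 313, 185]);
translate([0, 626, 370]) cube([1134, 313, 185]);
translate([0, 939, 555]) cube([1134, 313, 185]);
translate([0, 1252, 740]) cube([1134, 313, 185]);


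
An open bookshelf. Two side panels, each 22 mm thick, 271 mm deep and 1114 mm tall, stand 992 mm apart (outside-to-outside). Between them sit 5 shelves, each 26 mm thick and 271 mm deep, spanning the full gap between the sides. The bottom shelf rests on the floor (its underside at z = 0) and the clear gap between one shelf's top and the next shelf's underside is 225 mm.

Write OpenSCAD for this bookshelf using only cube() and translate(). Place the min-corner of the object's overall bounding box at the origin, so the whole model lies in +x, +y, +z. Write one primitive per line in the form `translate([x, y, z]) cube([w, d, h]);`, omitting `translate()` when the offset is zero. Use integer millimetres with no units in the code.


cube([22, 271, 1114]);
translate([970, 0, 0]) cube([22, 271, 1114]);
translate([22, 0, 0]) cube([948, 271, 26]);
translate([22, 0, 251]) cube([948, 271, 26]);
translate([22, 0, 502]) cube([948, 271, 26]);
translate([22, 0, 753]) cube([948, 271, 26]);
translate([22, 0, 1004]) cube([948, 271, 26]);


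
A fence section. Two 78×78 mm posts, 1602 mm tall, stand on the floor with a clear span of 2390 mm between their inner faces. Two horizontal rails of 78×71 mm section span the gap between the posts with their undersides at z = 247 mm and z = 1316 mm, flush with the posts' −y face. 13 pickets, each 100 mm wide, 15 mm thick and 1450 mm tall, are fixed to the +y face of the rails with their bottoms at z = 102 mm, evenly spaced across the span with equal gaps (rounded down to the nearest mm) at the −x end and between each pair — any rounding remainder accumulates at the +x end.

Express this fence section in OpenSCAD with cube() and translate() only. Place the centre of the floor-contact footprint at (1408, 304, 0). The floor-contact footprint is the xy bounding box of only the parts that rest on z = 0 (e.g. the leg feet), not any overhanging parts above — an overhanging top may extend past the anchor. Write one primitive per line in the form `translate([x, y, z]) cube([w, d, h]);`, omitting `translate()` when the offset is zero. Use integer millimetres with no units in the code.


translate([135, 265, 0]) cube([78, 78, 1602]);
translate([2603, 265, 0]) cube([78, 78, 1602]);
translate([213, 265, 247]) cube([2390, 78, 71]);
translate([213, 265, 1316]) cube([2390, 78, 71]);
translate([290, 343, 102]) cube([100, 15, 1450]);
translate([467, 343, 102]) cube([100, 15, 1450]);
translate([644, 343, 102]) cube([100, 15, 1450]);
translate([821, 343, 102]) cube([100, 15, 1450]);
translate([998, 343, 102]) cube([100, 15, 1450]);
translate([1175, 343, 102]) cube([100, 15, 1450]);
translate([1352, 343, 102]) cube([100, 15, 1450]);
translate([1529, 343, 102]) cube([100, 15, 1450]);
translate([1706, 343, 102]) cube([100, 15, 1450]);
translate([1883, 343, 102]) cube([100, 15, 1450]);
translate([2060, 343, 102]) cube([100, 15, 1450]);
translate([2237, 343, 102]) cube([100, 15, 1450]);
translate([2414, 343, 102]) cube([100, 15, 1450]);


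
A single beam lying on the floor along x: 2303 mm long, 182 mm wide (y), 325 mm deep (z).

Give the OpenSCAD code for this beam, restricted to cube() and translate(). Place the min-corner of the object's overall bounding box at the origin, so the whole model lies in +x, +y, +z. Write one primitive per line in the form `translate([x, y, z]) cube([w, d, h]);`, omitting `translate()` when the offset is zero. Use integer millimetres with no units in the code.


cube([2303, 182, 325]);


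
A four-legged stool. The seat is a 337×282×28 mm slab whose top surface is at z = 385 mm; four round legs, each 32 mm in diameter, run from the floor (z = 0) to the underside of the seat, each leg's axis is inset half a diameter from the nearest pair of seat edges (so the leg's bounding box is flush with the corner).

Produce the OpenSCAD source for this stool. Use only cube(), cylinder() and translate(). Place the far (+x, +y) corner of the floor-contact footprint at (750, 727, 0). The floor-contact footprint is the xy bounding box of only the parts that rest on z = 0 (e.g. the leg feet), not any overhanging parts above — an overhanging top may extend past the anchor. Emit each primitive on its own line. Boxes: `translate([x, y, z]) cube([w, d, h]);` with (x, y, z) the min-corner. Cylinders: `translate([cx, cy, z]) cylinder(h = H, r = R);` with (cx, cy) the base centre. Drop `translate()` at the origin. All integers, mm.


// leg_h = 385 - 28 = 357
translate([413, 445, 357]) cube([337, 282, 28]);
translate([429, 461, 0]) cylinder(h = 357, r = 16);
translate([734, 461, 0]) cylinder(h = 357, r = 16);
translate([429, 711, 0]) cylinder(h = 357, r = 16);
translate([734, 711, 0]) cylinder(h = 357, r = 16);


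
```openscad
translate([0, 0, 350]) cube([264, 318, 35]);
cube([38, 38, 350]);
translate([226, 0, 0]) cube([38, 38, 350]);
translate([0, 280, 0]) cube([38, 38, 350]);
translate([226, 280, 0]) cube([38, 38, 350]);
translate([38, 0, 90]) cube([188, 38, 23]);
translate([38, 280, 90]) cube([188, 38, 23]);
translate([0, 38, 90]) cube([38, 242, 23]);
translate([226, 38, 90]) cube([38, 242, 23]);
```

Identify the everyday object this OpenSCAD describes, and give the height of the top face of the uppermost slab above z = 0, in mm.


A stool. The seat height is 385 mm.

A 264×318×35 slab at z = 350 on four corner posts — a stool. The seat top is 350 + 35 = 385 mm.


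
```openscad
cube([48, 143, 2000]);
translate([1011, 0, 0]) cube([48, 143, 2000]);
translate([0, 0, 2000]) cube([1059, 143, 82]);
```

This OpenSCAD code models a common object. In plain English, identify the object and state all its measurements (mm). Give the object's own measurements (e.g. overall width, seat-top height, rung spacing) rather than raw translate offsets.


A door frame. The clear opening is 963 mm wide and 2000 mm high. Two 48 mm wide jambs, 143 mm deep, stand either side of the opening from the floor to the top of the opening. A 82 mm thick head sits across the top of both jambs, spanning the full outside width of the frame.


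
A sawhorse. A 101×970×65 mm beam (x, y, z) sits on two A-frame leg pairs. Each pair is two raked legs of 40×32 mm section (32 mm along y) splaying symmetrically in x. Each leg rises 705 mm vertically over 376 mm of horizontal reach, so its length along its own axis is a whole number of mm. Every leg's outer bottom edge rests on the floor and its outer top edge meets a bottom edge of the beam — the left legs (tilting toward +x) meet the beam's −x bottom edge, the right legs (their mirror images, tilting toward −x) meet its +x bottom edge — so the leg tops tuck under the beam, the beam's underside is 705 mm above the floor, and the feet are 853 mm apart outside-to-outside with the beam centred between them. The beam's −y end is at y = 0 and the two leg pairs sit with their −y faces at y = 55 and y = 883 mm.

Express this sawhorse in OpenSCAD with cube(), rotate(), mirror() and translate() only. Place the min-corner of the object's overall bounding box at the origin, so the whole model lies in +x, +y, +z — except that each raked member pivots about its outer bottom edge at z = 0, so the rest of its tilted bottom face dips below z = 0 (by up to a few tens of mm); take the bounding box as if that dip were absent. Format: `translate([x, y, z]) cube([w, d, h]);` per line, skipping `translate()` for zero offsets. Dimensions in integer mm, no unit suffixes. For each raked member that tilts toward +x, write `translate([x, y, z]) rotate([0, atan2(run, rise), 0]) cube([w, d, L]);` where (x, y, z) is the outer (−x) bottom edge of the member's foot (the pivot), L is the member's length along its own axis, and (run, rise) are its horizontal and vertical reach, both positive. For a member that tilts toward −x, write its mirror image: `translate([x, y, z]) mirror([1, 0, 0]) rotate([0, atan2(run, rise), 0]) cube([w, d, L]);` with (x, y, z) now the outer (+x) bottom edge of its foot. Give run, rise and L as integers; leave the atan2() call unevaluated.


translate([376, 0, 705]) cube([101, 970, 65]);
translate([0, 55, 0]) rotate([0, atan2(376, 705), 0]) cube([40, 32, 799]);
translate([853, 55, 0]) mirror([1, 0, 0]) rotate([0, atan2(376, 705), 0]) cube([40, 32, 799]);
translate([0, 883, 0]) rotate([0, atan2(376, 705), 0]) cube([40, 32, 799]);
translate([853, 883, 0]) mirror([1, 0, 0]) rotate([0, atan2(376, 705), 0]) cube([40, 32, 799]);


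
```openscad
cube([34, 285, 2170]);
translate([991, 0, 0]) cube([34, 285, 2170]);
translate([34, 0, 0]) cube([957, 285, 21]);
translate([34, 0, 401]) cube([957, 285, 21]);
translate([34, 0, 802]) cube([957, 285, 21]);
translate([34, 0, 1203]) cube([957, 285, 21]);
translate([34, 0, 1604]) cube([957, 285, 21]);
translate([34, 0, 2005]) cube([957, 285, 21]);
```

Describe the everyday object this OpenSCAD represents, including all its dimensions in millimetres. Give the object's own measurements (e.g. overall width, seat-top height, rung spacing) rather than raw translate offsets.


An open bookshelf. Two side panels, each 34 mm thick, 285 mm deep and 2170 mm tall, stand 1025 mm apart (outside-to-outside). Between them sit 6 shelves, each 21 mm thick and 285 mm deep, spanning the full gap between the sides. The bottom shelf rests on the floor (its underside at z = 0) and the clear gap between one shelf's top and the next shelf's underside is 380 mm.


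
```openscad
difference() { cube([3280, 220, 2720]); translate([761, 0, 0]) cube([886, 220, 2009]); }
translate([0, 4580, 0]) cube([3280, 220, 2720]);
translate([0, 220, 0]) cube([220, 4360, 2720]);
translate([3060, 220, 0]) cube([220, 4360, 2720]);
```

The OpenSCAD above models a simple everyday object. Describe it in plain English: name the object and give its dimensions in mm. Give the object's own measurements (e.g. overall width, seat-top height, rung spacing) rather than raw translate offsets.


A single room: four walls, each 2720 mm tall and 220 mm thick, enclosing an outside footprint 3280×4800 mm (x × y), no floor or roof. The front and back walls (−y and +y sides) run the full x-width; the side walls fit between their inner faces. A door opening 886 mm wide and 2009 mm tall is cut through the front wall from the floor up, its −x edge 761 mm from the wall's −x end.


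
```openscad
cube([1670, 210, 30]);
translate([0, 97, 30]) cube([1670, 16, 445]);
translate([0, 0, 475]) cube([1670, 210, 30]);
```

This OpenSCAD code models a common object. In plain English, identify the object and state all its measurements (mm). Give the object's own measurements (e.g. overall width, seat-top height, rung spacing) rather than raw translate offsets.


An I-beam lying along x, 1670 mm long. Overall section height 505 mm. Two flanges 210 mm wide (y) and 30 mm thick, one on the floor and one at the top; a web 16 mm thick runs between them, centred on the flange width.


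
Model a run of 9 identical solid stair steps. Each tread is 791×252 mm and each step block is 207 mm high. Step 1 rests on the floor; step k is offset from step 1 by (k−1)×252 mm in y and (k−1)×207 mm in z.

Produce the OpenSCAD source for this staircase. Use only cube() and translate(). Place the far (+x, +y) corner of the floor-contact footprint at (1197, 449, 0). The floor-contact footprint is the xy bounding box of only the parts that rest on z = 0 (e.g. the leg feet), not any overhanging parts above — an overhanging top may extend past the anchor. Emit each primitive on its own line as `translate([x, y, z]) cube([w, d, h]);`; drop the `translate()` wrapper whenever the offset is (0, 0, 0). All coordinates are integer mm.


translate([406, 197, 0]) cube([791, 252, 207]);
translate([406, 449, 207]) cube([791, 252, 207]);
translate([406, 701, 414]) cube([791, 252, 207]);
translate([406, 953, 621]) cube([791, 252, 207]);
translate([406, 1205, 828]) cube([791, 252, 207]);
translate([406, 1457, 1035]) cube([791, 252, 207]);
translate([406, 1709, 1242]) cube([791, 252, 207]);
translate([406, 1961, 1449]) cube([791, 252, 207]);
translate([406, 2213, 1656]) cube([791, 252, 207]);


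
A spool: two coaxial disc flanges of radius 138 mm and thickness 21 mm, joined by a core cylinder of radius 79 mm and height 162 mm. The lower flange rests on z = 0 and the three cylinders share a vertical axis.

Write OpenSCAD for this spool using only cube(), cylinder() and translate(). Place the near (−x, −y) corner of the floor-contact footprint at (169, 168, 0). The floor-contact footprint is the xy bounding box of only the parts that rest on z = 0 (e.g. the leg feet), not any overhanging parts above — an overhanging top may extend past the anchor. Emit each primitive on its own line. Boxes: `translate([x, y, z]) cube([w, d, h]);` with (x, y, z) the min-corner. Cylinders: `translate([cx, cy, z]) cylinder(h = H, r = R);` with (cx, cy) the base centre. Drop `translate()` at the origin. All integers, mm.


translate([307, 306, 0]) cylinder(h = 21, r = 138);
translate([307, 306, 21]) cylinder(h = 162, r = 79);
translate([307, 306, 183]) cylinder(h = 21, r = 138);


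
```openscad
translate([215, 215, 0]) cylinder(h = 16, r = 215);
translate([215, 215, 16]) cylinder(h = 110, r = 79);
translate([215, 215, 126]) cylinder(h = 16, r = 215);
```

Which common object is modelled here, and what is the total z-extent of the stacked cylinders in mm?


A spool. The overall height is 142 mm.

Three coaxial cylinders, large–small–large — a spool. Two 16 mm flanges and a 110 mm core give 16 + 110 + 16 = 142 mm.


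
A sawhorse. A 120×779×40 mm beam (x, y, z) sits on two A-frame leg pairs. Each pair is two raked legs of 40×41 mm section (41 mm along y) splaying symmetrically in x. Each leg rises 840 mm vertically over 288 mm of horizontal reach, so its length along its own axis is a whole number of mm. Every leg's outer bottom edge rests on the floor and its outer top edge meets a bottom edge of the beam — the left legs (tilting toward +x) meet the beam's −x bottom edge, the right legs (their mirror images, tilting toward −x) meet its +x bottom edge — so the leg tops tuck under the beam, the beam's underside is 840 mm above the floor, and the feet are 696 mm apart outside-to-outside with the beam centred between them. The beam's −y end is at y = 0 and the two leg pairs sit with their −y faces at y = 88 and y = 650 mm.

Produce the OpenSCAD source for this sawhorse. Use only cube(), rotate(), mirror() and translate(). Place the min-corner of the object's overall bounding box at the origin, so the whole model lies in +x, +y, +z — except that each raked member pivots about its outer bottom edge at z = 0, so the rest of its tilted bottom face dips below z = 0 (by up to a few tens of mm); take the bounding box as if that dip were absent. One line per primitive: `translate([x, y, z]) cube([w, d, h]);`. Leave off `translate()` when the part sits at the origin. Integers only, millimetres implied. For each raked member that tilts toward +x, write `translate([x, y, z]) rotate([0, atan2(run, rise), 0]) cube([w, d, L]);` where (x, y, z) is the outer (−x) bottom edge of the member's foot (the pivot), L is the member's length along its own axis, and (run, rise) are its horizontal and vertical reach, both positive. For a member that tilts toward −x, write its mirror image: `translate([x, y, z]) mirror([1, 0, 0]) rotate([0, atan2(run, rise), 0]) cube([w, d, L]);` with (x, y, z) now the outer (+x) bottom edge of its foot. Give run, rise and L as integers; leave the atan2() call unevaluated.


translate([288, 0, 840]) cube([120, 779, 40]);
translate([0, 88, 0]) rotate([0, atan2(288, 840), 0]) cube([40, 41, 888]);
translate([696, 88, 0]) mirror([1, 0, 0]) rotate([0, atan2(288, 840), 0]) cube([40, 41, 888]);
translate([0, 650, 0]) rotate([0, atan2(288, 840), 0]) cube([40, 41, 888]);
translate([696, 650, 0]) mirror([1, 0, 0]) rotate([0, atan2(288, 840), 0]) cube([40, 41, 888]);


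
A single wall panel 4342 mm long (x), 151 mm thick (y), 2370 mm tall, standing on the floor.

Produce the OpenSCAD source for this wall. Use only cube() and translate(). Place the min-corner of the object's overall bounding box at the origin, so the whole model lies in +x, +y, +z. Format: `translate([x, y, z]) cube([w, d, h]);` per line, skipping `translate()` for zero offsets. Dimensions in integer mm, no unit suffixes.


cube([4342, 151, 2370]);


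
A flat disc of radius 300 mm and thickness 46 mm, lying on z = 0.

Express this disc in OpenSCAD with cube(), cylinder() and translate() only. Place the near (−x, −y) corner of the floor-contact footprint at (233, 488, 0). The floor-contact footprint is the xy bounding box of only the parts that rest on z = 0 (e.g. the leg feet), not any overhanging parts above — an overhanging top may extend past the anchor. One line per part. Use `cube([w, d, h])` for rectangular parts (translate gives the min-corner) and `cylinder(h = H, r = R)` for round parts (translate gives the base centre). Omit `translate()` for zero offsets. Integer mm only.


translate([533, 788, 0]) cylinder(h = 46, r = 300);


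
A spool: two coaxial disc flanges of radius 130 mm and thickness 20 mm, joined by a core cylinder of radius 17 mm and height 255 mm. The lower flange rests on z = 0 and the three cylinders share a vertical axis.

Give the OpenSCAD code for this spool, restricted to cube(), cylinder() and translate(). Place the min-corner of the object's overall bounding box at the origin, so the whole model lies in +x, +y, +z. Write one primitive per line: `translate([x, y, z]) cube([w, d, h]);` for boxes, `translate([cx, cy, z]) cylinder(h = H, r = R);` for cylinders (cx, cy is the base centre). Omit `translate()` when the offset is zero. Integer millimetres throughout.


translate([130, 130, 0]) cylinder(h = 20, r = 130);
translate([130, 130, 20]) cylinder(h = 255, r = 17);
translate([130, 130, 275]) cylinder(h = 20, r = 130);


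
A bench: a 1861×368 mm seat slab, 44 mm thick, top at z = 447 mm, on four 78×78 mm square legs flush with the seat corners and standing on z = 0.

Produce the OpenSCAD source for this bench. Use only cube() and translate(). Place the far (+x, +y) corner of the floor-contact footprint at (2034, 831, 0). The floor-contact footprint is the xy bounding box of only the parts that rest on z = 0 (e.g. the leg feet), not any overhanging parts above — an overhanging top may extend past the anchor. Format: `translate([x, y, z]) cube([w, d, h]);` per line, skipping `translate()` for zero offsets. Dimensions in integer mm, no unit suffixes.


// leg_h = 447 − 44 = 403
translate([173, 463, 403]) cube([1861, 368, 44]);
translate([173, 463, 0]) cube([78, 78, 403]);
translate([173, 753, 0]) cube([78, 78, 403]);
translate([1956, 463, 0]) cube([78, 78, 403]);
translate([1956, 753, 0]) cube([78, 78, 403]);


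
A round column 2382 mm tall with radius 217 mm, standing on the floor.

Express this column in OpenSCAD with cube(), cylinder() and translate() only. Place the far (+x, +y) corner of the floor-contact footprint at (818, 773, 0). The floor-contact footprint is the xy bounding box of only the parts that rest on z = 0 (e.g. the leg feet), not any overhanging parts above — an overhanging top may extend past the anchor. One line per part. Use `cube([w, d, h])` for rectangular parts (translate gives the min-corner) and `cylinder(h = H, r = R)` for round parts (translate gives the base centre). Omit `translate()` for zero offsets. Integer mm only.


translate([601, 556, 0]) cylinder(h = 2382, r = 217);


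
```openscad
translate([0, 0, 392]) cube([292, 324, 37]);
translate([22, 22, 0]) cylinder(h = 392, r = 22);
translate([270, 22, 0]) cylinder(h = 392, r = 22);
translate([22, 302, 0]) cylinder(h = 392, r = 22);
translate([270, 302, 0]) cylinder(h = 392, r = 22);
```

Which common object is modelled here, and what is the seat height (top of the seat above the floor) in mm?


A stool. The seat height is 429 mm.

A 292×324×37 slab at z = 392 on four corner cylinders — a stool. The seat top is 392 + 37 = 429 mm.


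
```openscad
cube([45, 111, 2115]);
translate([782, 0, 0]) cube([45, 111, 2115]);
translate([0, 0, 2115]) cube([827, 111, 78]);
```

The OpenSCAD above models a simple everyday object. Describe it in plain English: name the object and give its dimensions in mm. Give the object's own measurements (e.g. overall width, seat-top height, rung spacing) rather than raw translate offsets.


A door frame. The clear opening is 737 mm wide and 2115 mm high. Two 45 mm wide jambs, 111 mm deep, stand either side of the opening from the floor to the top of the opening. A 78 mm thick head sits across the top of both jambs, spanning the full outside width of the frame.


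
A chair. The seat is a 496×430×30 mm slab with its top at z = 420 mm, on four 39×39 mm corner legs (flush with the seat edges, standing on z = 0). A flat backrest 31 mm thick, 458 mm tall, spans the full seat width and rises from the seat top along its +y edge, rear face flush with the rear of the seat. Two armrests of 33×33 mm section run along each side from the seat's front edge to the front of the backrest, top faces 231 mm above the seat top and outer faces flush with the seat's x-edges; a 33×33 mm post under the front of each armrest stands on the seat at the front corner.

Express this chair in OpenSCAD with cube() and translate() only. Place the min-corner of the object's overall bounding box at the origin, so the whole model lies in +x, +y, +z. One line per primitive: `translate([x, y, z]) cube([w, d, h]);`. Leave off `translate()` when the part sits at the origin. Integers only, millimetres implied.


translate([0, 0, 390]) cube([496, 430, 30]);
cube([39, 39, 390]);
translate([457, 0, 0]) cube([39, 39, 390]);
translate([0, 391, 0]) cube([39, 39, 390]);
translate([457, 391, 0]) cube([39, 39, 390]);
translate([0, 399, 420]) cube([496, 31, 458]);
translate([0, 0, 618]) cube([33, 399, 33]);
translate([463, 0, 618]) cube([33, 399, 33]);
translate([0, 0, 420]) cube([33, 33, 198]);
translate([463, 0, 420]) cube([33, 33, 198]);


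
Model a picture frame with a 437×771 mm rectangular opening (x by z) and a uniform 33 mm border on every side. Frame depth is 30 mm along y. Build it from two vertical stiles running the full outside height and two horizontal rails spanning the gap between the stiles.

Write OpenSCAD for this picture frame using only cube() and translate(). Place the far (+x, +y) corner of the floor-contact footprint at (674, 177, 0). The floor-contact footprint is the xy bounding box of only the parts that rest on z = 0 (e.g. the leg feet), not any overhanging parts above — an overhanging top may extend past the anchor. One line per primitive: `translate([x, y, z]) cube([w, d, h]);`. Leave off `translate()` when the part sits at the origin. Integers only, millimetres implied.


translate([171, 147, 0]) cube([33, 30, 837]);
translate([641, 147, 0]) cube([33, 30, 837]);
translate([204, 147, 0]) cube([437, 30, 33]);
translate([204, 147, 804]) cube([437, 30, 33]);


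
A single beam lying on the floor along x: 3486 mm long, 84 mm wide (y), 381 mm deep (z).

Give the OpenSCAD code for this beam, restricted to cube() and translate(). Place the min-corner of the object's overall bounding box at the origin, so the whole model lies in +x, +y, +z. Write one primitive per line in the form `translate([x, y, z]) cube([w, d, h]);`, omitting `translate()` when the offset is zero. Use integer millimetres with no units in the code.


cube([3486, 84, 381]);


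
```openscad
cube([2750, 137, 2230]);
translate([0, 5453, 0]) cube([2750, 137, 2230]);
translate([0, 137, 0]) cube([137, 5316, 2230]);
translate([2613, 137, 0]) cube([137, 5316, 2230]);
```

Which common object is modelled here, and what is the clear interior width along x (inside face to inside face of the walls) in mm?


A house (or room) frame. The interior width is 2476 mm.

Four 2230 mm walls enclosing a rectangle with no floor or roof — a room or house frame. Outside width is 2750 mm and wall thickness is 137 mm, so the interior width is 2750 − 2 × 137 = 2476 mm.


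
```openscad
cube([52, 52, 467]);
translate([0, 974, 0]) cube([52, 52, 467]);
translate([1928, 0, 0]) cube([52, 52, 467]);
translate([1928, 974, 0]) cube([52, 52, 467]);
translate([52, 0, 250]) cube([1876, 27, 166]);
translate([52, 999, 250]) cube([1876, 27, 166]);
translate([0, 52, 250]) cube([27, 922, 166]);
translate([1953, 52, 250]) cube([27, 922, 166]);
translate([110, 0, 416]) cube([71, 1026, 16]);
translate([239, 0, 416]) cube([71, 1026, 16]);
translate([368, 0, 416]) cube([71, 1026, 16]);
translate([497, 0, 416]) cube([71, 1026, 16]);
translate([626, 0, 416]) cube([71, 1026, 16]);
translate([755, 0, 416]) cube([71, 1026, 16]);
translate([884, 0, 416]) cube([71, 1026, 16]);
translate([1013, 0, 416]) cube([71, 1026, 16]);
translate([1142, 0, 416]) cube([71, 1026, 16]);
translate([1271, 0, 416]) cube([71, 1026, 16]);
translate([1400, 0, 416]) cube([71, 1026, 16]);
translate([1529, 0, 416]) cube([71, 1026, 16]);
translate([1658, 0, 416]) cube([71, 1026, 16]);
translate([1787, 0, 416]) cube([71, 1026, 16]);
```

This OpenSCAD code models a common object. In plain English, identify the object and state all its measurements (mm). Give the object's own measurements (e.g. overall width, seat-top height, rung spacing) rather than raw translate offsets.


A bed frame 1980 mm long (x) by 1026 mm wide (y). Four 52×52 mm corner posts, 467 mm tall, at the corners of the footprint. Four rails of 27 mm thickness and 166 mm height run between adjacent posts with their undersides at z = 250 mm, their outer faces flush with the outside of the frame (the two x-running rails run between the posts' inner faces; the two y-running rails run between the posts' inner faces). 14 slats, each 71 mm wide (x) and 16 mm thick, lie across the top of the two x-running rails, running the full 1026 mm width of the frame in y; along x they sit between the end posts with a 58 mm gap after the −x posts and between neighbouring slats, leaving 70 mm before the +x posts.


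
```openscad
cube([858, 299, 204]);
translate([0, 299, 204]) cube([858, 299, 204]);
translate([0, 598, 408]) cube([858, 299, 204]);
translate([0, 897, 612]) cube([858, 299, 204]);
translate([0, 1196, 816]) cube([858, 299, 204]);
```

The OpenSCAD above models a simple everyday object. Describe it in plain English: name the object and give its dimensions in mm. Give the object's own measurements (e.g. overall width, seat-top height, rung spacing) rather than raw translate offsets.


A straight staircase of 5 solid steps. Each step is 858 mm wide (x), 299 mm deep (y, the going) and 204 mm tall (the rise). The first step rests on the floor; each subsequent step sits one going further in +y and one rise higher in +z, directly behind and above the previous step with no overlap.


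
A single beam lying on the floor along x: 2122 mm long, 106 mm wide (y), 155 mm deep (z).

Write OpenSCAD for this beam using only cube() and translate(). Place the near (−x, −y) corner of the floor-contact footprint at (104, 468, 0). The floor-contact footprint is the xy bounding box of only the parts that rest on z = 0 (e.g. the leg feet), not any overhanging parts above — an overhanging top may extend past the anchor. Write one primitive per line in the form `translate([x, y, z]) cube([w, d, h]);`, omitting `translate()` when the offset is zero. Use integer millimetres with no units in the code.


translate([104, 468, 0]) cube([2122, 106, 155]);


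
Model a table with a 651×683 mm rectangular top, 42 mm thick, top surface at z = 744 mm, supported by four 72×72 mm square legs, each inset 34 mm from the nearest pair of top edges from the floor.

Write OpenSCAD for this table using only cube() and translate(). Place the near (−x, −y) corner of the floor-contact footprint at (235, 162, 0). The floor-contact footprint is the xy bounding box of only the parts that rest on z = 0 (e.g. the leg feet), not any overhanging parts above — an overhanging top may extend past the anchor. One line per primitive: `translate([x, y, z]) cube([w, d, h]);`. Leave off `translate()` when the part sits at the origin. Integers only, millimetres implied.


// leg_h = 744 - 42 = 702
translate([201, 128, 702]) cube([651, 683, 42]);
translate([235, 162, 0]) cube([72, 72, 702]);
translate([746, 162, 0]) cube([72, 72, 702]);
translate([235, 705, 0]) cube([72, 72, 702]);
translate([746, 705, 0]) cube([72, 72, 702]);


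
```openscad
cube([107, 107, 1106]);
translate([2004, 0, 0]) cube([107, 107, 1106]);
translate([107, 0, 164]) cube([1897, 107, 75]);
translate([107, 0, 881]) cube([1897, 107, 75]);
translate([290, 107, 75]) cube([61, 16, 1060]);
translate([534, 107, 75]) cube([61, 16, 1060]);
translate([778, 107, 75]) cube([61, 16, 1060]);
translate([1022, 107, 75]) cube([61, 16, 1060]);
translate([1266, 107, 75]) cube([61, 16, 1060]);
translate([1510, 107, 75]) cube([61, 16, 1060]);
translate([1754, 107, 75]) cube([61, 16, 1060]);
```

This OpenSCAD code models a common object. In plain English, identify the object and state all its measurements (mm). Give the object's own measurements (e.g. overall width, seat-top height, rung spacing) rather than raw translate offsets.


A fence section. Two 107×107 mm posts, 1106 mm tall, stand on the floor with a clear span of 1897 mm between their inner faces. Two horizontal rails of 107×75 mm section span the gap between the posts with their undersides at z = 164 mm and z = 881 mm, flush with the posts' −y face. 7 pickets, each 61 mm wide, 16 mm thick and 1060 mm tall, are fixed to the +y face of the rails with their bottoms at z = 75 mm, spaced across the span with a 183 mm gap after the −x post and between neighbouring pickets, with 189 mm left before the +x post.
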